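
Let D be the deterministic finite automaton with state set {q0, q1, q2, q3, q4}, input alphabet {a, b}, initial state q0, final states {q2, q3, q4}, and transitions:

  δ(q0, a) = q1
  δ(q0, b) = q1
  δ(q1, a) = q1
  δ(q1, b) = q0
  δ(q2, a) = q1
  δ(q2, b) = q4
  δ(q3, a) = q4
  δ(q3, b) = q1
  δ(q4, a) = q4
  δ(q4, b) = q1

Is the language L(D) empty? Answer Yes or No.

Yes

The states reachable from the start state are {q0, q1}.
None of the accepting states {q2, q3, q4} is reachable, so no string is accepted and L(D) = ∅.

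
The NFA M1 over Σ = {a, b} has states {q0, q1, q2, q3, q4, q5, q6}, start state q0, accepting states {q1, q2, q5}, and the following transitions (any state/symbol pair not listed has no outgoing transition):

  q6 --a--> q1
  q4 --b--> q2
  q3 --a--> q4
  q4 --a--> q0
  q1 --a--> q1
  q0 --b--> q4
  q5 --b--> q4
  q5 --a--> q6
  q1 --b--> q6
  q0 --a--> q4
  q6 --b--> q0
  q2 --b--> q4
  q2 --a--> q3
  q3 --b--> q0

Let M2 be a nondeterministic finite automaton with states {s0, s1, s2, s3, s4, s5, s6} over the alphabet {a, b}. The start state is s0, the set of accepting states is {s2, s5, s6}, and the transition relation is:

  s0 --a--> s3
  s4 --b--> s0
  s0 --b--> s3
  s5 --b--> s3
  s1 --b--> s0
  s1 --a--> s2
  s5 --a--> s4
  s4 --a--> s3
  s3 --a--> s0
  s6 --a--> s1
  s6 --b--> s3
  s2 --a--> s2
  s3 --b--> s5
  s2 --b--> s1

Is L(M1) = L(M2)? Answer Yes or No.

Exploring the product automaton M1 × M2 from the start pair (q0, s0), following both machines on each input symbol, reaches 4 state pairs: (q0, s0), (q4, s3), (q2, s5), (q3, s4).
M1 accepts in {q1, q2, q5} and M2 accepts in {s2, s5, s6}. In every reachable pair the two components are either both accepting — (q2, s5) — or both non-accepting, so no string is accepted by exactly one of the machines: L(M1) \ L(M2) and L(M2) \ L(M1) are both empty.
Hence every string is accepted by M1 iff it is accepted by M2, and the two languages coincide.

Yes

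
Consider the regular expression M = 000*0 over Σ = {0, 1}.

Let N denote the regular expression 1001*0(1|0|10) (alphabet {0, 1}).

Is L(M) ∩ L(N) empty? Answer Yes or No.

Yes

Converting the expression M to a DFA (subset construction, then merging equivalent states) gives the minimal DFA with states {m0, m1, m2, m3, m4}, start state m0, accepting states {m4} and transitions m0: 0→m1, 1→m2; m1: 0→m3, 1→m2; m2: 0→m2, 1→m2; m3: 0→m4, 1→m2; m4: 0→m4, 1→m2.
Converting the expression N to a DFA (subset construction, then merging equivalent states) gives the minimal DFA with states {n0, n1, n2, n3, n4, n5, n6, n7}, start state n0, accepting states {n6, n7} and transitions n0: 0→n1, 1→n2; n1: 0→n1, 1→n1; n2: 0→n3, 1→n1; n3: 0→n4, 1→n1; n4: 0→n5, 1→n4; n5: 0→n6, 1→n7; n6: 0→n1, 1→n1; n7: 0→n6, 1→n1.
Exploring the product automaton M × N from the start pair (m0, n0), following both machines on each input symbol, reaches 11 state pairs: (m0, n0), (m1, n1), (m2, n2), (m3, n1), (m2, n1), (m2, n3), (m4, n1), (m2, n4), (m2, n5), (m2, n6), (m2, n7).
M accepts in {m4} and N accepts in {n6, n7}; no reachable pair has both components accepting, so no string drives both machines to acceptance simultaneously and L(M) ∩ L(N) = ∅.
So no string is accepted by both, and the intersection is empty.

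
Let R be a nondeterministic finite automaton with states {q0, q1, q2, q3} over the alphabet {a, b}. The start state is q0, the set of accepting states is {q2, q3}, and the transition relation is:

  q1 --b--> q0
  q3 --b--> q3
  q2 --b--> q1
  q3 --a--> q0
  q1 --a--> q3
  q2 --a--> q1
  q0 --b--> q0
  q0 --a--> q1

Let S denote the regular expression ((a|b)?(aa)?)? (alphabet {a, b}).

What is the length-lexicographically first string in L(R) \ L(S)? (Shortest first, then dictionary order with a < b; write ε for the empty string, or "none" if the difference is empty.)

The string aab is accepted by R but not by S.
No shorter string lies in the difference, and aab is the lexicographically first length-3 string in L(R) \ L(S).

aab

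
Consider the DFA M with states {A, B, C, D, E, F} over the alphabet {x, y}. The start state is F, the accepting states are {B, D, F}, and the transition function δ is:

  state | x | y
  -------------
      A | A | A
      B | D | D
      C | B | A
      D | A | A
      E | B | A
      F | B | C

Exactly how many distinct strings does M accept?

The useful subgraph on states {B, C, D, F} is acyclic, so L(M) is finite; the longest accepting path visits 4 useful states, giving maximum string length 3.
Counting accepting paths from F by length: 1 of length 0, 1 of length 1, 3 of length 2, 2 of length 3. Total 7.

7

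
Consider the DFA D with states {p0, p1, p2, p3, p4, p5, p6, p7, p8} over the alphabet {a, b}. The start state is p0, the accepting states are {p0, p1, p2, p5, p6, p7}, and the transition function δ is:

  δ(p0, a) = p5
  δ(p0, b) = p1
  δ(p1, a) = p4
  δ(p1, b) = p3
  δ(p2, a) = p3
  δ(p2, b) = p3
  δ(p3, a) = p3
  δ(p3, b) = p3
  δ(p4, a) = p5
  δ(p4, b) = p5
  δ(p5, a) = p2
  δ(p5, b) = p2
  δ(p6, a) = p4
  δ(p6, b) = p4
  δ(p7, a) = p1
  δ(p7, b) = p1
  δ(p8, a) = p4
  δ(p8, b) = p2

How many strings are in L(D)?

11

The useful subgraph on states {p0, p1, p2, p4, p5} is acyclic, so L(D) is finite; the longest accepting path visits 5 useful states, giving maximum string length 4.
Counting accepting paths from p0 by length: 1 of length 0, 2 of length 1, 2 of length 2, 2 of length 3, 4 of length 4. Total 11.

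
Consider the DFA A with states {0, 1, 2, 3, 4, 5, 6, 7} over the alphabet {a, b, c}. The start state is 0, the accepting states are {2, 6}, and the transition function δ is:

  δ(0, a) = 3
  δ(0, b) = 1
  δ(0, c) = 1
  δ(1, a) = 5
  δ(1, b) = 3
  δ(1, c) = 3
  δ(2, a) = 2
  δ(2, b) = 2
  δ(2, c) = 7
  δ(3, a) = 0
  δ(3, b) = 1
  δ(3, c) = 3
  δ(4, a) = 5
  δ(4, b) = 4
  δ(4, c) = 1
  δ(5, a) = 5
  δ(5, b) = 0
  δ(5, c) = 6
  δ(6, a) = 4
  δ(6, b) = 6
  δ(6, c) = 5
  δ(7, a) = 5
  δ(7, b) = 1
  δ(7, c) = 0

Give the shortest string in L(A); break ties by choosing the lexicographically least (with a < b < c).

A breadth-first search from 0 reaches an accepting state first via the path 0 → 1 → 5 → 6 on input bac.
No string of length < 3 is accepted (BFS exhausts all shorter strings without reaching an accepting state), and bac is the lexicographically least accepting string of length 3.

bac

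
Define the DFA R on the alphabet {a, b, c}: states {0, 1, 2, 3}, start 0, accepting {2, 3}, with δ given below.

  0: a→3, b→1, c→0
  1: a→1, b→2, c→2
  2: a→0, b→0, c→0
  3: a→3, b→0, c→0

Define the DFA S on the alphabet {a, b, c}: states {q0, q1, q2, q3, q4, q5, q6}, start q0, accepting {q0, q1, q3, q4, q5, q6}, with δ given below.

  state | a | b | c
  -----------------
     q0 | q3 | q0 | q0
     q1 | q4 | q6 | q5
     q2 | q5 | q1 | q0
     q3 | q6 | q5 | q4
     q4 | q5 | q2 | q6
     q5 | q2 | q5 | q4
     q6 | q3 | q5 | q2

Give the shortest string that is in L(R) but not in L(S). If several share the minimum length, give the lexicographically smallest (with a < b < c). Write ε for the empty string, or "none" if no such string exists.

The string aba is accepted by R but not by S.
No shorter string lies in the difference, and aba is the lexicographically first length-3 string in L(R) \ L(S).

aba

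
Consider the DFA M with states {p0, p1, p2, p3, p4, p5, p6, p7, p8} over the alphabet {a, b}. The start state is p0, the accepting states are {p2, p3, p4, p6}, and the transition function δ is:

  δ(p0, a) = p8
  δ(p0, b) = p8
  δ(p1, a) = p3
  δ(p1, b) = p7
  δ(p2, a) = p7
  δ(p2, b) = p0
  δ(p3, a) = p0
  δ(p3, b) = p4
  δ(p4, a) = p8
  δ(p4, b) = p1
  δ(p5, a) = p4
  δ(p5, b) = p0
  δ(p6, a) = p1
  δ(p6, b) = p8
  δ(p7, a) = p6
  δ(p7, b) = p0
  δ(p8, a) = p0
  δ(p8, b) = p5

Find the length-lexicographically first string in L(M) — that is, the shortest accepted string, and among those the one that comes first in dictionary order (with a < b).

aba

A breadth-first search from p0 reaches an accepting state first via the path p0 → p8 → p5 → p4 on input aba.
No string of length < 3 is accepted (BFS exhausts all shorter strings without reaching an accepting state), and aba is the lexicographically least accepting string of length 3.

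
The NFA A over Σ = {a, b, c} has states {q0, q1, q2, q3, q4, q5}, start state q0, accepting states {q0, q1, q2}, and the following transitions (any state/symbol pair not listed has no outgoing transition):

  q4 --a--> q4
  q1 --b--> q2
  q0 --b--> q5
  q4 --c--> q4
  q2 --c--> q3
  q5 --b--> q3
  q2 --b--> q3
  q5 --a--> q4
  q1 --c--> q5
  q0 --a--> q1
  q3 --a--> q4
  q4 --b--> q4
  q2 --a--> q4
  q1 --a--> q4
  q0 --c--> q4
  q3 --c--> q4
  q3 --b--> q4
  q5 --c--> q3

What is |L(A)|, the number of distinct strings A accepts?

3

The useful subgraph on states {q0, q1, q2} is acyclic, so L(A) is finite; the longest accepting path visits 3 useful states, giving maximum string length 2.
Counting accepting paths from q0 by length: 1 of length 0, 1 of length 1, 1 of length 2. Total 3.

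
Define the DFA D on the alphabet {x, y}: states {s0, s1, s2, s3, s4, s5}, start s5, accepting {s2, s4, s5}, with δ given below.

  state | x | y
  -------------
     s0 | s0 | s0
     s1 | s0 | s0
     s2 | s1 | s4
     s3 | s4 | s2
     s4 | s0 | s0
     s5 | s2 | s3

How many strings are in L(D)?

The useful subgraph on states {s2, s3, s4, s5} is acyclic, so L(D) is finite; the longest accepting path visits 4 useful states, giving maximum string length 3.
Counting accepting paths from s5 by length: 1 of length 0, 1 of length 1, 3 of length 2, 1 of length 3. Total 6.

6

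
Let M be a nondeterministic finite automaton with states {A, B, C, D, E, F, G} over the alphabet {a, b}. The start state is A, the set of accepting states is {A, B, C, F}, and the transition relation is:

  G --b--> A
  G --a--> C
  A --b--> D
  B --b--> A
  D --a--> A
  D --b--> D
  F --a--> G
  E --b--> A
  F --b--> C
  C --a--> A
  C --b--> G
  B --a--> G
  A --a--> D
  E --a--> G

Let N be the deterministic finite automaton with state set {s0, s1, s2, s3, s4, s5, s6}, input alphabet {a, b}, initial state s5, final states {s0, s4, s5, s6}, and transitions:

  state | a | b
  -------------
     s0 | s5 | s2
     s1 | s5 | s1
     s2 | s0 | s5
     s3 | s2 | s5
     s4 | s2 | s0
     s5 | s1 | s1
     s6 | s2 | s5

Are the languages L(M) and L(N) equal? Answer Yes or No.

Exploring the product automaton M × N from the start pair (A, s5), following both machines on each input symbol, reaches 2 state pairs: (A, s5), (D, s1).
M accepts in {A, B, C, F} and N accepts in {s0, s4, s5, s6}. In every reachable pair the two components are either both accepting — (A, s5) — or both non-accepting, so no string is accepted by exactly one of the machines: L(M) \ L(N) and L(N) \ L(M) are both empty.
Hence every string is accepted by M iff it is accepted by N, and the two languages coincide.

Yes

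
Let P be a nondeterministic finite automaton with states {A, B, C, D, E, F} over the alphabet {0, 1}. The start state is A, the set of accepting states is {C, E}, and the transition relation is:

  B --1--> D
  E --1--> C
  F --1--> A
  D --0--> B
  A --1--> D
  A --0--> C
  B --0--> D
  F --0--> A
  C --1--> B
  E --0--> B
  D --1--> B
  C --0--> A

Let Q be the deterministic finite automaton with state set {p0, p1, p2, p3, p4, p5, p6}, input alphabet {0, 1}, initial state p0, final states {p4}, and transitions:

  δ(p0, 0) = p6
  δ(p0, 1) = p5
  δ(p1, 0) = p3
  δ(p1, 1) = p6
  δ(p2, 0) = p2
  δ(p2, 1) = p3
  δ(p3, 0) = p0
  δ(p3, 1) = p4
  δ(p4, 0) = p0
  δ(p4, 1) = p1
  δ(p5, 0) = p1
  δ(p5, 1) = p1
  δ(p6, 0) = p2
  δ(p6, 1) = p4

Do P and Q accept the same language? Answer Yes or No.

No

The string 0 is accepted by P but rejected by Q.
So L(P) ≠ L(Q).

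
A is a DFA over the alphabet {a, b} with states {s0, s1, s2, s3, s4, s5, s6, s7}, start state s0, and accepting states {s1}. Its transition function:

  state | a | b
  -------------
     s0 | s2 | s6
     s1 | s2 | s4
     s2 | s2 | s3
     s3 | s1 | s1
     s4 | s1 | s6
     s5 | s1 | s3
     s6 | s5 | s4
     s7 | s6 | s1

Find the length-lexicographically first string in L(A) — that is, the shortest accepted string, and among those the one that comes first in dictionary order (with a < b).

A breadth-first search from s0 reaches an accepting state first via the path s0 → s2 → s3 → s1 on input aba.
No string of length < 3 is accepted (BFS exhausts all shorter strings without reaching an accepting state), and aba is the lexicographically least accepting string of length 3.

aba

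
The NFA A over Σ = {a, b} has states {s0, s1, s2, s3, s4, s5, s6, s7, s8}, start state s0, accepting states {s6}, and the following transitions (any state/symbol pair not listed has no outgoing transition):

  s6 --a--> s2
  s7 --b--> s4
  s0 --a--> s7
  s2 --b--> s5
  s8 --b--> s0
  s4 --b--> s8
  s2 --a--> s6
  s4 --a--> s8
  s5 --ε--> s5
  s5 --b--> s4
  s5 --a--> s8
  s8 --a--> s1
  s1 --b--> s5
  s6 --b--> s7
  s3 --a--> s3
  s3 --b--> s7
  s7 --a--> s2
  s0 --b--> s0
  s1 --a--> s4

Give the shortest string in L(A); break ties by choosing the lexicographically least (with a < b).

aaa

A breadth-first search from s0 reaches an accepting state first via the path s0 → s7 → s2 → s6 on input aaa.
No string of length < 3 is accepted (BFS exhausts all shorter strings without reaching an accepting state), and aaa is the lexicographically least accepting string of length 3.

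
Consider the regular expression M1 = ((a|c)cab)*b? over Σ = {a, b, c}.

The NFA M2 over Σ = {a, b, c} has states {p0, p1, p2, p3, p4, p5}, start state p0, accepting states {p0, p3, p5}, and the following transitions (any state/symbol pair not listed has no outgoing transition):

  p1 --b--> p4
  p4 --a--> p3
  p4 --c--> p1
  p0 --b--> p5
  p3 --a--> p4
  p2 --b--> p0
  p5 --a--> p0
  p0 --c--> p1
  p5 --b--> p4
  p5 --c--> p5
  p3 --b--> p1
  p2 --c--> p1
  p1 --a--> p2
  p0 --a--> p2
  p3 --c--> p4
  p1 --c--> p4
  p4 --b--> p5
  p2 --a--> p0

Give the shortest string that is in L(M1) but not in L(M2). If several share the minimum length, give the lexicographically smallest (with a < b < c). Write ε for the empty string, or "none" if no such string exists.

The string ccab is accepted by M1 but not by M2.
No shorter string lies in the difference, and ccab is the lexicographically first length-4 string in L(M1) \ L(M2).

ccab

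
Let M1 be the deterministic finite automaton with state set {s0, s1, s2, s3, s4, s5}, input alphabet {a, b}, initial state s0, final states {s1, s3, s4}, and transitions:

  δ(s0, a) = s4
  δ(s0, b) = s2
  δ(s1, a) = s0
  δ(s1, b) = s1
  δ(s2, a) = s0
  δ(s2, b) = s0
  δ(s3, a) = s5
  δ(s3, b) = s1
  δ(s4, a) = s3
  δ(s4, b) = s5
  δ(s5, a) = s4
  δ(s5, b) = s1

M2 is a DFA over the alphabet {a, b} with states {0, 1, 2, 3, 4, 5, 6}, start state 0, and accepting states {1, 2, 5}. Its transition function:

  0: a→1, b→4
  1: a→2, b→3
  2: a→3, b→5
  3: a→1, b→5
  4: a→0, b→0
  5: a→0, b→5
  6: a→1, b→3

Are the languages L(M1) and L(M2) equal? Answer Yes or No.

Yes

Exploring the product automaton M1 × M2 from the start pair (s0, 0), following both machines on each input symbol, reaches 6 state pairs: (s0, 0), (s4, 1), (s2, 4), (s3, 2), (s5, 3), (s1, 5).
M1 accepts in {s1, s3, s4} and M2 accepts in {1, 2, 5}. In every reachable pair the two components are either both accepting — (s4, 1), (s3, 2), (s1, 5) — or both non-accepting, so no string is accepted by exactly one of the machines: L(M1) \ L(M2) and L(M2) \ L(M1) are both empty.
Hence every string is accepted by M1 iff it is accepted by M2, and the two languages coincide.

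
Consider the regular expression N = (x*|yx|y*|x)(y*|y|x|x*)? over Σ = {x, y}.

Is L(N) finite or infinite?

The expression contains a Kleene star applied to a subexpression that matches at least one nonempty string, so it matches strings of unbounded length.
Hence L(N) is infinite.

infinite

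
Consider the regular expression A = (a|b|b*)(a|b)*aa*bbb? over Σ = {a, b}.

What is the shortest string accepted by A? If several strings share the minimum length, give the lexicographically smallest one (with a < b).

By inspection of the expression, no string of length less than 3 matches, and abb is the lexicographically first match of length 3.

abb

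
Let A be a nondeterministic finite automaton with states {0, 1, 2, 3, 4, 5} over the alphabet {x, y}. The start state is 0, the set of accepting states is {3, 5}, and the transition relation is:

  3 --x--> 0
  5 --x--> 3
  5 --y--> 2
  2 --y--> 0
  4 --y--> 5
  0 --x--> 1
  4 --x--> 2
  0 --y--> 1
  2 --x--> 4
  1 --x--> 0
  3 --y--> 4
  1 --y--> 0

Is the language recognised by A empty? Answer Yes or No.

Yes

The states reachable from the start state are {0, 1}.
None of the accepting states {3, 5} is reachable, so no string is accepted and L(A) = ∅.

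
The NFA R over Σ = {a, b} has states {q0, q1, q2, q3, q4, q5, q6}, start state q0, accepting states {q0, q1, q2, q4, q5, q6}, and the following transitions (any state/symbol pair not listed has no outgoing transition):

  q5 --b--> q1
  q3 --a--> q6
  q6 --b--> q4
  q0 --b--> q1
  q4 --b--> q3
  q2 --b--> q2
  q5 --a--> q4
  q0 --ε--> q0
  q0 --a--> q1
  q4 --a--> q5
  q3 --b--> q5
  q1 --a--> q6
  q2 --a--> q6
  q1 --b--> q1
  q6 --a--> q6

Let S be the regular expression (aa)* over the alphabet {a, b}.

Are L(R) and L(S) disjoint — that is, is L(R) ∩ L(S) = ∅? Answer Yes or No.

The empty string ε is accepted by both R and S.
Hence L(R) ∩ L(S) ≠ ∅.

No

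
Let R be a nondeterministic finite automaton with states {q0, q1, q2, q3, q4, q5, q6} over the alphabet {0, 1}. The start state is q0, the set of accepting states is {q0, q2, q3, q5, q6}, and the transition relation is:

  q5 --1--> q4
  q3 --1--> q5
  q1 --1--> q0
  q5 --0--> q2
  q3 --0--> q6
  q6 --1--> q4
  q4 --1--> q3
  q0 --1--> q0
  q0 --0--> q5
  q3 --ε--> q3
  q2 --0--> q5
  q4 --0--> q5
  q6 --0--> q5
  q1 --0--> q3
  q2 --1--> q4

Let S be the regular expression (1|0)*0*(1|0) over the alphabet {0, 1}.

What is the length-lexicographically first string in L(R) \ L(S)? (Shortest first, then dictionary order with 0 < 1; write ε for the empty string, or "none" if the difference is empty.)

ε

The empty string ε is accepted by R but not by S.
Since ε is the unique shortest string, it is the required witness.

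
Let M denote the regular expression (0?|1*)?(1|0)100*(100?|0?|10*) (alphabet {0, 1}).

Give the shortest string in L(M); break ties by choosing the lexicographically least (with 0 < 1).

010

By inspection of the expression, no string of length less than 3 matches, and 010 is the lexicographically first match of length 3.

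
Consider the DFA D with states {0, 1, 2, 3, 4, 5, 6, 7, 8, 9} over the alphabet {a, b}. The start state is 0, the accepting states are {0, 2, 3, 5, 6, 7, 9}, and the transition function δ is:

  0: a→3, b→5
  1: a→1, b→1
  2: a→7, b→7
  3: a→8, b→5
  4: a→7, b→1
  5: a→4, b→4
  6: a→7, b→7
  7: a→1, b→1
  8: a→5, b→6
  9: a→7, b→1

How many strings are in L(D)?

The useful subgraph on states {0, 3, 4, 5, 6, 7, 8} is acyclic, so L(D) is finite; the longest accepting path visits 6 useful states, giving maximum string length 5.
Counting accepting paths from 0 by length: 1 of length 0, 2 of length 1, 1 of length 2, 4 of length 3, 4 of length 4, 2 of length 5. Total 14.

14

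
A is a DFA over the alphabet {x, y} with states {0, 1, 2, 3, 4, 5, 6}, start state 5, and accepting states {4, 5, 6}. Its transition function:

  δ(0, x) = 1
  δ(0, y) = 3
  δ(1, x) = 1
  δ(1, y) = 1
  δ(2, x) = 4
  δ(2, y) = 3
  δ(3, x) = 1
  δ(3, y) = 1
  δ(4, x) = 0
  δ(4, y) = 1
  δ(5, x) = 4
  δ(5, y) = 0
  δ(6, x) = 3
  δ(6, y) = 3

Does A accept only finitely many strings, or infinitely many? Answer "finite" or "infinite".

finite

The useful states (reachable from 5 and able to reach an accepting state) are {4, 5}.
Restricted to these states the transition graph has no cycle, so every accepting path has bounded length and L is finite.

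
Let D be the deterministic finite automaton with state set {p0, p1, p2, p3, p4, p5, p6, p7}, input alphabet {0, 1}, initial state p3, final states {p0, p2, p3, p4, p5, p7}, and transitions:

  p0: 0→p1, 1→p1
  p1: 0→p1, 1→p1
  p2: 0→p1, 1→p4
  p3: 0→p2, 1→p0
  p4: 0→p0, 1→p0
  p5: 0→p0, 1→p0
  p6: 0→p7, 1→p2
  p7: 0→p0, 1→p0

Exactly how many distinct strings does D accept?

The useful subgraph on states {p0, p2, p3, p4} is acyclic, so L(D) is finite; the longest accepting path visits 4 useful states, giving maximum string length 3.
Counting accepting paths from p3 by length: 1 of length 0, 2 of length 1, 1 of length 2, 2 of length 3. Total 6.

6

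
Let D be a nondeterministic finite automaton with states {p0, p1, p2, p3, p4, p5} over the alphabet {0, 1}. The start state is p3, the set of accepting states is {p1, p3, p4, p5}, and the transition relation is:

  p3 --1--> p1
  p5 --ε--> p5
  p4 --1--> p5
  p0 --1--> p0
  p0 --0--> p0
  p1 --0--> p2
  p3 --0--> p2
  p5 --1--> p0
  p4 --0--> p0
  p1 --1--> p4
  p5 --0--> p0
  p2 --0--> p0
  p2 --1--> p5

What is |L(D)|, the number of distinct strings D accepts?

6

The useful subgraph on states {p1, p2, p3, p4, p5} is acyclic, so L(D) is finite; the longest accepting path visits 4 useful states, giving maximum string length 3.
Counting accepting paths from p3 by length: 1 of length 0, 1 of length 1, 2 of length 2, 2 of length 3. Total 6.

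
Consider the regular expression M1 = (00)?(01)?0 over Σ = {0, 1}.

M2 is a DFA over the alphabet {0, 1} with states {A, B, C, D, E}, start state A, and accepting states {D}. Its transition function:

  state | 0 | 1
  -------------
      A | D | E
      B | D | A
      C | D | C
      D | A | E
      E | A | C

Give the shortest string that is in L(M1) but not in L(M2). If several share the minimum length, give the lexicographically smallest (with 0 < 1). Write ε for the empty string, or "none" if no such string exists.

The string 010 is accepted by M1 but not by M2.
No shorter string lies in the difference, and 010 is the lexicographically first length-3 string in L(M1) \ L(M2).

010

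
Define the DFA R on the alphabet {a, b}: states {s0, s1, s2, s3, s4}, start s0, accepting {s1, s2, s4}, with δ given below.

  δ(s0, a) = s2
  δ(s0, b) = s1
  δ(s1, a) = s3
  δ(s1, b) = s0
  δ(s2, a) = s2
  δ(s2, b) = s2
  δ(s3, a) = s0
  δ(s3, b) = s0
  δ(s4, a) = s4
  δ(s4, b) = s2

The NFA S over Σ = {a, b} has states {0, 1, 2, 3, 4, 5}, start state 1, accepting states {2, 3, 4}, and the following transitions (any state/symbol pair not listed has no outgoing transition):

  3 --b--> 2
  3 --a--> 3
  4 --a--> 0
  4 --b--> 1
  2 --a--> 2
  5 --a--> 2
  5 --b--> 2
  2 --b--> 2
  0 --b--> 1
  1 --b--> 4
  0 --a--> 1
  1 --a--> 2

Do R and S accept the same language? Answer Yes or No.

Exploring the product automaton R × S from the start pair (s0, 1), following both machines on each input symbol, reaches 4 state pairs: (s0, 1), (s2, 2), (s1, 4), (s3, 0).
R accepts in {s1, s2, s4} and S accepts in {2, 3, 4}. In every reachable pair the two components are either both accepting — (s2, 2), (s1, 4) — or both non-accepting, so no string is accepted by exactly one of the machines: L(R) \ L(S) and L(S) \ L(R) are both empty.
Hence every string is accepted by R iff it is accepted by S, and the two languages coincide.

Yes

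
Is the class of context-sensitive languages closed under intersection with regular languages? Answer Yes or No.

Every regular language is context-sensitive, and context-sensitive languages are closed under intersection (an LBA runs the DFA check and then the LBA for L on the same linear tape).
So the context-sensitive languages are closed under intersection with a regular language.

Yes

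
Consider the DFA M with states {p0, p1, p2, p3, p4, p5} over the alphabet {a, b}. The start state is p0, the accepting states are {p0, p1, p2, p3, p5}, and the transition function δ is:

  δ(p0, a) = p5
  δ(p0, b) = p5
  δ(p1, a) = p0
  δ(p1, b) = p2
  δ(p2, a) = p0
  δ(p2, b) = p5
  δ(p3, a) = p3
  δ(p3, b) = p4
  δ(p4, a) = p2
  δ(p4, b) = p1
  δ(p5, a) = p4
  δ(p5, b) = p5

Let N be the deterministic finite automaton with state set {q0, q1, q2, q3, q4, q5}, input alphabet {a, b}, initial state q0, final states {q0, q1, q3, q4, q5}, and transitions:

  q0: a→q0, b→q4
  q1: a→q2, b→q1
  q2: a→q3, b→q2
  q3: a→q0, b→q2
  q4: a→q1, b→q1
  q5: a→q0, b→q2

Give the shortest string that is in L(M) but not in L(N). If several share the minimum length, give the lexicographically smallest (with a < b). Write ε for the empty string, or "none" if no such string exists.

baa

The string baa is accepted by M but not by N.
No shorter string lies in the difference, and baa is the lexicographically first length-3 string in L(M) \ L(N).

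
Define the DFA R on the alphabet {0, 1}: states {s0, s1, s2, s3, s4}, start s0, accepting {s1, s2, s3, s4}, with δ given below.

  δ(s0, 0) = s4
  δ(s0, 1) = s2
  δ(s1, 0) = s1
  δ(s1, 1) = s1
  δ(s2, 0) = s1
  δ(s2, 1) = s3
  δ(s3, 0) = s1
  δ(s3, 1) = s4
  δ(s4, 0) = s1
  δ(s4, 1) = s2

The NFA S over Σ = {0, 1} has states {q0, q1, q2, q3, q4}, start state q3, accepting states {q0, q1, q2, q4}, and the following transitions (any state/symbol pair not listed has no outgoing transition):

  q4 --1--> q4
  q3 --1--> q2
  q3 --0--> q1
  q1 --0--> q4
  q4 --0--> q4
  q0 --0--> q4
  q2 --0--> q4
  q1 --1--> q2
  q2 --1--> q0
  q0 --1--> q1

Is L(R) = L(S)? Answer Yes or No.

Yes

Exploring the product automaton R × S from the start pair (s0, q3), following both machines on each input symbol, reaches 5 state pairs: (s0, q3), (s4, q1), (s2, q2), (s1, q4), (s3, q0).
R accepts in {s1, s2, s3, s4} and S accepts in {q0, q1, q2, q4}. In every reachable pair the two components are either both accepting — (s4, q1), (s2, q2), (s1, q4), (s3, q0) — or both non-accepting, so no string is accepted by exactly one of the machines: L(R) \ L(S) and L(S) \ L(R) are both empty.
Hence every string is accepted by R iff it is accepted by S, and the two languages coincide.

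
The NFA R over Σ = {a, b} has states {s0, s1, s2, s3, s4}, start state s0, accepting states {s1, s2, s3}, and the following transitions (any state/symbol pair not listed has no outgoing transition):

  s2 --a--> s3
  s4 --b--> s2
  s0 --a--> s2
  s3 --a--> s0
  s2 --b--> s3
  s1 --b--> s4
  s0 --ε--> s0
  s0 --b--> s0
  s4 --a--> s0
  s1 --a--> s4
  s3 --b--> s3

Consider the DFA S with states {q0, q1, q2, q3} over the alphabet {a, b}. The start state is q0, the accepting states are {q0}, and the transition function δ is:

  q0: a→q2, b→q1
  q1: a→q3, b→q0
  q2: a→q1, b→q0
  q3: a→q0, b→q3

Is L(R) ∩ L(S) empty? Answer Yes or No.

The string ab is accepted by both R and S.
Hence L(R) ∩ L(S) ≠ ∅.

No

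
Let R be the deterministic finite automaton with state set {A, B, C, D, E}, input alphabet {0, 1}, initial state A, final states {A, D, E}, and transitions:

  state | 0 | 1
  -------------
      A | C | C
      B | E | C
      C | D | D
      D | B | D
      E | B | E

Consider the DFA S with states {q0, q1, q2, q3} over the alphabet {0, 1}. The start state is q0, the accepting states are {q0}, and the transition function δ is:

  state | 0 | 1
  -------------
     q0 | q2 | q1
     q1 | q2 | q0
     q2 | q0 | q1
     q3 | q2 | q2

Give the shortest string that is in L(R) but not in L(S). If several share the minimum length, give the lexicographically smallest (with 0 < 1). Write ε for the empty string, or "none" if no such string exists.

01

The string 01 is accepted by R but not by S.
No shorter string lies in the difference, and 01 is the lexicographically first length-2 string in L(R) \ L(S).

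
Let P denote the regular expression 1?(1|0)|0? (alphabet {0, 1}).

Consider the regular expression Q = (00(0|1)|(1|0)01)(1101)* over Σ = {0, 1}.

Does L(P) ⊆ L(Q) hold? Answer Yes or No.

No

The empty string ε is in L(P) but not in L(Q).
So L(P) ⊄ L(Q).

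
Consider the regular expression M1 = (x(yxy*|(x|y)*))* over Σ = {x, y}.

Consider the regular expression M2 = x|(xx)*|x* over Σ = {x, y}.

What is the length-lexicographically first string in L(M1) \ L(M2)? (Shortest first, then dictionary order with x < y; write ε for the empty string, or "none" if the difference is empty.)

xy

The string xy is accepted by M1 but not by M2.
No shorter string lies in the difference, and xy is the lexicographically first length-2 string in L(M1) \ L(M2).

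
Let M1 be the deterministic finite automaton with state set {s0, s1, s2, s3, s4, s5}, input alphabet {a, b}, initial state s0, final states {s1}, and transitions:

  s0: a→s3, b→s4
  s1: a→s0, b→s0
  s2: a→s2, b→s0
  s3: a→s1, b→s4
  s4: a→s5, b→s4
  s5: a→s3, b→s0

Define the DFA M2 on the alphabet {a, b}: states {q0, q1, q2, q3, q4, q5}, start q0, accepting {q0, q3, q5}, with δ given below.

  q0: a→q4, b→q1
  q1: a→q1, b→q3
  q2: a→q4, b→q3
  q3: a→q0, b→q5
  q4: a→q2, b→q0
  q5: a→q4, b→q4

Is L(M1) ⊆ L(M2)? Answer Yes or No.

The string aa is in L(M1) but not in L(M2).
So L(M1) ⊄ L(M2).

No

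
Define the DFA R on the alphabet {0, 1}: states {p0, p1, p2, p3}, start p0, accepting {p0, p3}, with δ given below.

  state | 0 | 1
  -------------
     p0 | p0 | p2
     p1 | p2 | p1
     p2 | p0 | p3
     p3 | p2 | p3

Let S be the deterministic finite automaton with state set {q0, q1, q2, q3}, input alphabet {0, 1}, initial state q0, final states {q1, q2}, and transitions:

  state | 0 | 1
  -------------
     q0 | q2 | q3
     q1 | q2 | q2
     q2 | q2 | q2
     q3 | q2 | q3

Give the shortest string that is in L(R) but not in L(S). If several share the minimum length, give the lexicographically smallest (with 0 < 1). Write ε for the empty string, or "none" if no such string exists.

The empty string ε is accepted by R but not by S.
Since ε is the unique shortest string, it is the required witness.

ε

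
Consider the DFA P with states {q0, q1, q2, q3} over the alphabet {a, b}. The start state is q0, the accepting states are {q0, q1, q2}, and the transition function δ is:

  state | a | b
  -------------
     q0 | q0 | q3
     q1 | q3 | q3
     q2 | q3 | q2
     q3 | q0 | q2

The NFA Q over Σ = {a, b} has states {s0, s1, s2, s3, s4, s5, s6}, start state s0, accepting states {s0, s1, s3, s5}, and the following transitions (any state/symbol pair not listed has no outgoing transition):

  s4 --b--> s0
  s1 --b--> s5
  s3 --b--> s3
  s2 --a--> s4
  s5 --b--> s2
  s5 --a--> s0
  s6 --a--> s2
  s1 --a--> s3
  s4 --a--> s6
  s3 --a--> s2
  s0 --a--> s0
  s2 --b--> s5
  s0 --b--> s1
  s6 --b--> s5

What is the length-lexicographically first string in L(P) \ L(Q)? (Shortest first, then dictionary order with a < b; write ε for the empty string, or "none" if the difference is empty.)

baa

The string baa is accepted by P but not by Q.
No shorter string lies in the difference, and baa is the lexicographically first length-3 string in L(P) \ L(Q).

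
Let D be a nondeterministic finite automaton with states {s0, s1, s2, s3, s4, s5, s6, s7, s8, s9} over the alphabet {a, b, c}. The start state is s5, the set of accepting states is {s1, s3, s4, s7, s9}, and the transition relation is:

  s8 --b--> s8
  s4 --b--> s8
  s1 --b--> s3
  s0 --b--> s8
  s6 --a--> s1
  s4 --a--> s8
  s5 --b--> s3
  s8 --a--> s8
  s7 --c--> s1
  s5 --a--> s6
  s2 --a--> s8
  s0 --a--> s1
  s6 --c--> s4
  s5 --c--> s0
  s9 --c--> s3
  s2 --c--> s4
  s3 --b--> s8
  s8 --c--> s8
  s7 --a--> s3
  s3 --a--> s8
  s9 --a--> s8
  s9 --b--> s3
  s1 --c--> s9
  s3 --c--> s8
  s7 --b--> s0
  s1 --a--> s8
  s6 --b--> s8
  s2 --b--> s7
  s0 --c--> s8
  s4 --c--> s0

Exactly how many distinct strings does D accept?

The useful subgraph on states {s0, s1, s3, s4, s5, s6, s9} is acyclic, so L(D) is finite; the longest accepting path visits 7 useful states, giving maximum string length 6.
Counting accepting paths from s5 by length: 1 of length 1, 3 of length 2, 4 of length 3, 5 of length 4, 2 of length 5, 2 of length 6. Total 17.

17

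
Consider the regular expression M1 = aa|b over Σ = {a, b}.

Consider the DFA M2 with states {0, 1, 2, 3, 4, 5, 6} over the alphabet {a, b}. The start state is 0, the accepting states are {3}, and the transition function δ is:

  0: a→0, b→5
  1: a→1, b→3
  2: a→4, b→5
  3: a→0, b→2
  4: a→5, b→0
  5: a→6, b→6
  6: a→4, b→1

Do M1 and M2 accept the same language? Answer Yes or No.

The string b is accepted by M1 but rejected by M2.
So L(M1) ≠ L(M2).

No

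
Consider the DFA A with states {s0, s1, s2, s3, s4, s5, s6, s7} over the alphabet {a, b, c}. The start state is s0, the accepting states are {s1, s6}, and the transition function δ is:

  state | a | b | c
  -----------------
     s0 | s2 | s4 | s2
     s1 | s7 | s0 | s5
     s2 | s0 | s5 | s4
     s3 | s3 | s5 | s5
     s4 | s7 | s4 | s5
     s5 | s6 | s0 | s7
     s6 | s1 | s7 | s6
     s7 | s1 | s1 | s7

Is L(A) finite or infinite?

infinite

State s0 is reachable from the start and can reach an accepting state, and it lies on the cycle s0 → s2 → s0.
Traversing that cycle any number of times yields accepted strings of unbounded length, so the language is infinite.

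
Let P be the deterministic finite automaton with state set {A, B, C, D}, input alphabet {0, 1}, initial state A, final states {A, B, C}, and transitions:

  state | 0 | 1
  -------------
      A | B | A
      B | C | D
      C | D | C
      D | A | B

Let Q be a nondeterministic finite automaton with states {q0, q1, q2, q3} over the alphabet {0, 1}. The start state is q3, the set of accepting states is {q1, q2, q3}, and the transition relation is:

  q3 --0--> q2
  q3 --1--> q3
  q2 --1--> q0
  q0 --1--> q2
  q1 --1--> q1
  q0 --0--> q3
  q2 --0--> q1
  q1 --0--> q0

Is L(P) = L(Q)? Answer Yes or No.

Yes

Exploring the product automaton P × Q from the start pair (A, q3), following both machines on each input symbol, reaches 4 state pairs: (A, q3), (B, q2), (C, q1), (D, q0).
P accepts in {A, B, C} and Q accepts in {q1, q2, q3}. In every reachable pair the two components are either both accepting — (A, q3), (B, q2), (C, q1) — or both non-accepting, so no string is accepted by exactly one of the machines: L(P) \ L(Q) and L(Q) \ L(P) are both empty.
Hence every string is accepted by P iff it is accepted by Q, and the two languages coincide.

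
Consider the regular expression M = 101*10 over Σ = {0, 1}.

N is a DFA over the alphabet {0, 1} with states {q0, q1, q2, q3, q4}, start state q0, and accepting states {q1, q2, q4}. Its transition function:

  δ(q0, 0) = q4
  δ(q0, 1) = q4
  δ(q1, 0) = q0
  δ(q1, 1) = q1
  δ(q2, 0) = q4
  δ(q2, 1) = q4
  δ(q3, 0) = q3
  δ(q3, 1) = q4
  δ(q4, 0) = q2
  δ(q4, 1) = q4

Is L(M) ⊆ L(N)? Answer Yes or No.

Yes

Converting the expression M to a DFA (subset construction, then merging equivalent states) gives the minimal DFA with states {m0, m1, m2, m3, m4, m5}, start state m0, accepting states {m5} and transitions m0: 0→m1, 1→m2; m1: 0→m1, 1→m1; m2: 0→m3, 1→m1; m3: 0→m1, 1→m4; m4: 0→m5, 1→m4; m5: 0→m1, 1→m1.
Exploring the product automaton M × N from the start pair (m0, q0), following both machines on each input symbol, reaches 7 state pairs: (m0, q0), (m1, q4), (m2, q4), (m1, q2), (m3, q2), (m4, q4), (m5, q2).
M accepts in {m5} and N accepts in {q1, q2, q4}. The reachable pairs whose M-component is accepting are (m5, q2); in each of them the N-component is accepting too, so the product for L(M) \ L(N) (M-component accepting, N-component rejecting) has no reachable accepting pair and the difference is empty.
Hence every string in L(M) is also in L(N).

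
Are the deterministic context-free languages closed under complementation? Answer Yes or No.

A deterministic PDA can be normalised so that it always reads its entire input (no blocking, no infinite ε-loops) and records in its finite control whether it has passed through an accepting state since the last input symbol was consumed; inverting that end-of-input verdict yields a DPDA for the complement.
So the deterministic context-free languages are closed under complement.

Yes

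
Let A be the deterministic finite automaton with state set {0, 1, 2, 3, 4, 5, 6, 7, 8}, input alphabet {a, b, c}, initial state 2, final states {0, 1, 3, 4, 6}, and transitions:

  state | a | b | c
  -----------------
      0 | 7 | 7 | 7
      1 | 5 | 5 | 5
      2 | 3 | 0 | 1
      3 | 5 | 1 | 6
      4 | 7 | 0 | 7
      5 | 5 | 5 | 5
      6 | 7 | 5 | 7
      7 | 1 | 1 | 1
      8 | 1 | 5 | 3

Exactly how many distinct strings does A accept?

20

The useful subgraph on states {0, 1, 2, 3, 6, 7} is acyclic, so L(A) is finite; the longest accepting path visits 5 useful states, giving maximum string length 4.
Counting accepting paths from 2 by length: 3 of length 1, 2 of length 2, 9 of length 3, 6 of length 4. Total 20.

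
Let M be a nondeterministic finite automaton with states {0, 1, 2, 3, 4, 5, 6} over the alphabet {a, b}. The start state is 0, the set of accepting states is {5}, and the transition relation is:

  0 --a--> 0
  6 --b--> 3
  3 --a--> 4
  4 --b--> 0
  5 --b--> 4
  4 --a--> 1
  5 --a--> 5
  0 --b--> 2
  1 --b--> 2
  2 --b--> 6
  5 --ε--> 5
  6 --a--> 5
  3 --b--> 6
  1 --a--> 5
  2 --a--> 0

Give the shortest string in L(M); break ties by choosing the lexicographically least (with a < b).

bba

A breadth-first search from 0 reaches an accepting state first via the path 0 → 2 → 6 → 5 on input bba.
No string of length < 3 is accepted (BFS exhausts all shorter strings without reaching an accepting state), and bba is the lexicographically least accepting string of length 3.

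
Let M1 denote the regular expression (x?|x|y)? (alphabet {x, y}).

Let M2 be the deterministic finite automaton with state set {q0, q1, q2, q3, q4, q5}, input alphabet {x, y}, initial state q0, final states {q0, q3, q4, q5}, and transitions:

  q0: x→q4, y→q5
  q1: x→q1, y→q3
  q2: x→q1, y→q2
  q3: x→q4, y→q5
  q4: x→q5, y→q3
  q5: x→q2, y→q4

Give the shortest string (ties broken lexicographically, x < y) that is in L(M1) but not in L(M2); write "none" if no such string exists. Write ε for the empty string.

none

Converting the expression M1 to a DFA (subset construction, then merging equivalent states) gives the minimal DFA with states {r0, r1, r2}, start state r0, accepting states {r0, r1} and transitions r0: x→r1, y→r1; r1: x→r2, y→r2; r2: x→r2, y→r2.
Exploring the product automaton M1 × M2 from the start pair (r0, q0), following both machines on each input symbol, reaches 8 state pairs: (r0, q0), (r1, q4), (r1, q5), (r2, q5), (r2, q3), (r2, q2), (r2, q4), (r2, q1).
M1 accepts in {r0, r1} and M2 accepts in {q0, q3, q4, q5}. The reachable pairs whose M1-component is accepting are (r0, q0), (r1, q4), (r1, q5); in each of them the M2-component is accepting too, so the product for L(M1) \ L(M2) (M1-component accepting, M2-component rejecting) has no reachable accepting pair and the difference is empty.
So every string accepted by M1 is also accepted by M2: L(M1) \ L(M2) = ∅ and there is no such string.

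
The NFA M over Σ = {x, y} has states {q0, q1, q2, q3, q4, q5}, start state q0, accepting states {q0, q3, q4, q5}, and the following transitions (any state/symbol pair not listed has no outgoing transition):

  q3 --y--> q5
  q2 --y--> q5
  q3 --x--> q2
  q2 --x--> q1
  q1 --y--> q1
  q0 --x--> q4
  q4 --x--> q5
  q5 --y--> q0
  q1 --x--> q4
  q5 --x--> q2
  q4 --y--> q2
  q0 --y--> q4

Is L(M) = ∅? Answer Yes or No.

The empty string ε is accepted: the run q0 ends in the accepting state q0.
Since at least one string is accepted, L(M) is not empty.

No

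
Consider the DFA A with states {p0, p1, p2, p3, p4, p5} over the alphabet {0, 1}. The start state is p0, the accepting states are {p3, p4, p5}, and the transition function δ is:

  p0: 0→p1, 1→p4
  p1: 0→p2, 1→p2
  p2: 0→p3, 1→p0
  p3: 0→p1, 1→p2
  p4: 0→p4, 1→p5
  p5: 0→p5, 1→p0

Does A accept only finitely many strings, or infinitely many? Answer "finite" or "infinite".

infinite

State p0 is reachable from the start and can reach an accepting state, and it lies on the cycle p0 → p1 → p2 → p0.
Traversing that cycle any number of times yields accepted strings of unbounded length, so the language is infinite.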